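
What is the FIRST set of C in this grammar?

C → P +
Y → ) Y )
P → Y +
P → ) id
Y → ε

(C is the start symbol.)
{ ')', '+' }

FIRST sets of the other non-terminals involved (by the same procedure, iterated to a fixed point):
  FIRST(P) = { ')', '+' }

From C → P +:
  - P is a non-terminal: add FIRST(P) \ {ε} = { ')', '+' }
    P is not nullable, so stop

Collecting: FIRST(C) = { ')', '+' }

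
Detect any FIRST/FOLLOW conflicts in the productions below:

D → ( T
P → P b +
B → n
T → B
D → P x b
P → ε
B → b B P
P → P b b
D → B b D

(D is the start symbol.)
Yes. P → P b '+' with FOLLOW(P) on { 'b' }; P → P b b with FOLLOW(P) on { 'b' }

A FIRST/FOLLOW conflict occurs when a non-terminal N has a nullable alternative N → β (β ⇒* ε) and another alternative N → α with FIRST(α) ∩ FOLLOW(N) ≠ ∅: on such a lookahead the parser cannot decide between expanding α and letting N vanish via β.

Nullable non-terminals: P.
FIRST sets used below: FIRST(P) = { 'b', ε }

P: nullable alternative(s) P → ε; FOLLOW(P) = { $, 'b', 'x' }
  P → P b +: FIRST \ {ε} = { 'b' } — overlaps FOLLOW(P) on { 'b' }: CONFLICT
  P → ε: FIRST \ {ε} = { } — this is the only nullable alternative, skip
  P → P b b: FIRST \ {ε} = { 'b' } — overlaps FOLLOW(P) on { 'b' }: CONFLICT

B, D, T have no nullable alternative, so no FIRST/FOLLOW check is needed there.

So the grammar has 2 FIRST/FOLLOW conflicts (marked CONFLICT above).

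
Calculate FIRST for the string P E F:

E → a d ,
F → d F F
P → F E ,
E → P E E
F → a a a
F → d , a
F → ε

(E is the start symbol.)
{ 'a', 'd' }

FIRST sets of the non-terminals involved (from the grammar, by fixed-point iteration):
  FIRST(P) = { 'a', 'd' }

To compute FIRST(P E F), process the symbols left to right:
Symbol P is a non-terminal. Add FIRST(P) \ {ε} = { 'a', 'd' }
P is not nullable (ε ∉ FIRST(P)), so stop here.
FIRST(P E F) = { 'a', 'd' }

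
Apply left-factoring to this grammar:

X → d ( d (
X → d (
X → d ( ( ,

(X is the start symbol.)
Left-factoring transforms A → αβ₁ | αβ₂ into A → αA' and A' → β₁ | β₂
(α is the longest common prefix among the alternatives). Repeat until
no nonterminal has two alternatives with a common prefix.

Round 1: X has alternatives sharing prefix 'd ('. Introduce X': X → d ( X'
  Add: X' → d (
  Add: X' → ε
  Add: X' → ( ,

No remaining common prefixes — done.

Resulting grammar:
X → d ( X'
X' → d (
X' → ε
X' → ( ,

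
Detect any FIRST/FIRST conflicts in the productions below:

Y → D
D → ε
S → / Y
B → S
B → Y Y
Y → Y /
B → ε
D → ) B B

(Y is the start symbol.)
Yes. Y → D / Y → Y '/' on { ')' }; B → S / B → Y Y on { '/' }; B → Y Y / B → ε on { ε }

A FIRST/FIRST conflict occurs when two productions N → α and N → β for the same non-terminal have FIRST(α) ∩ FIRST(β) ≠ ∅ (with ε ∈ FIRST of a nullable right-hand side, so two nullable alternatives also conflict).

FIRST sets of the non-terminals at (or reachable through a nullable prefix from) the front of some alternative:
  FIRST(D) = { ')', ε }
  FIRST(Y) = { ')', '/', ε }
  FIRST(S) = { '/' }

Productions for Y:
  Y → D: FIRST = { ')', ε }
  Y → Y /: FIRST = { ')', '/' }
Productions for D:
  D → ε: FIRST = { ε }
  D → ) B B: FIRST = { ')' }
Productions for B:
  B → S: FIRST = { '/' }
  B → Y Y: FIRST = { ')', '/', ε }
  B → ε: FIRST = { ε }
S has only one production, so no FIRST/FIRST conflict is possible there.

Conflict for Y: Y → D and Y → Y /
  Overlap: { ')' }
Conflict for B: B → S and B → Y Y
  Overlap: { '/' }
Conflict for B: B → Y Y and B → ε
  Overlap: { ε }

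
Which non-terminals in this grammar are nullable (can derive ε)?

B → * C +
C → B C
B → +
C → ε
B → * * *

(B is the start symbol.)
{ 'C' }

ε-productions: C → ε
So C is immediately nullable.
No further non-terminal can be added: every production for the remaining non-terminals contains a terminal or a non-nullable non-terminal.
Nullable = { 'C' }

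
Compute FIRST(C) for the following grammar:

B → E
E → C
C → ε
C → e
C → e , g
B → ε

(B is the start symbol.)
{ 'e', ε }

To compute FIRST(C), examine every production with C on the left-hand side, reading each right-hand side left to right until a non-nullable symbol is reached.

From C → ε:
  - ε-production, so ε ∈ FIRST(C)
From C → e:
  - e is a terminal: add 'e' and stop
From C → e , g:
  - e is a terminal: add 'e' and stop

Collecting: FIRST(C) = { 'e', ε }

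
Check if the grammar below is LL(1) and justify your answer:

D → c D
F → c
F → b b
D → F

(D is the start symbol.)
A grammar is LL(1) if for each non-terminal N with multiple productions, the predict sets of those productions are pairwise disjoint, where PREDICT(N → α) = (FIRST(α) \ {ε}) ∪ (FOLLOW(N) if α ⇒* ε).

Relevant sets:
  FIRST(F) = { 'b', 'c' }

For D:
  PREDICT(D → c D) = { 'c' }
  PREDICT(D → F) = { 'b', 'c' }
For F:
  PREDICT(F → c) = { 'c' }
  PREDICT(F → b b) = { 'b' }

Conflict found: Predict set conflict for D: { 'c' }
The grammar is NOT LL(1).

Answer: No. Predict set conflict for D: { 'c' }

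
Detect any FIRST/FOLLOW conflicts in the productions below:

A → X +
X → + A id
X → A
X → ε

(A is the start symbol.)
Yes. X → '+' A id with FOLLOW(X) on { '+' }; X → A with FOLLOW(X) on { '+' }

Nullable non-terminals: X.
FIRST sets used below: FIRST(A) = { '+' }

X: nullable alternative(s) X → ε; FOLLOW(X) = { '+' }
  X → + A id: FIRST \ {ε} = { '+' } — overlaps FOLLOW(X) on { '+' }: CONFLICT
  X → A: FIRST \ {ε} = { '+' } — overlaps FOLLOW(X) on { '+' }: CONFLICT
  X → ε: FIRST \ {ε} = { } — this is the only nullable alternative, skip

A has no nullable alternative, so no FIRST/FOLLOW check is needed there.

So the grammar has 2 FIRST/FOLLOW conflicts (marked CONFLICT above).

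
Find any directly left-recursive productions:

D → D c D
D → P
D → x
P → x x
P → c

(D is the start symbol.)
Yes, D is left-recursive

Direct left recursion occurs when N → N α for some non-terminal N (the right-hand side begins with the left-hand side itself).

D → D c D: LEFT RECURSIVE (starts with D)
D → P: starts with P
D → x: starts with x
P → x x: starts with x
P → c: starts with c

The grammar has direct left recursion on: D.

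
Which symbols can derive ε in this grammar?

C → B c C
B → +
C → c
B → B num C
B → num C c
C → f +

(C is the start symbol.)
A non-terminal is nullable if it can derive ε (the empty string): either it has an ε-production, or it has a production whose right-hand side consists entirely of nullable non-terminals.

There are no ε-productions, so no non-terminal can derive ε.
No non-terminals are nullable.

Answer: None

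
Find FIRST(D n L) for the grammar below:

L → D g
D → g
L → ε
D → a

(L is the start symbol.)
FIRST sets of the non-terminals involved (from the grammar, by fixed-point iteration):
  FIRST(D) = { 'a', 'g' }

To compute FIRST(D n L), process the symbols left to right:
Symbol D is a non-terminal. Add FIRST(D) \ {ε} = { 'a', 'g' }
D is not nullable (ε ∉ FIRST(D)), so stop here.
FIRST(D n L) = { 'a', 'g' }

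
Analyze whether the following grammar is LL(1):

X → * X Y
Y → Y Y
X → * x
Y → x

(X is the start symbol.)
Relevant sets:
  FIRST(Y) = { 'x' }

For X:
  PREDICT(X → '*' X Y) = { '*' }
  PREDICT(X → '*' x) = { '*' }
For Y:
  PREDICT(Y → Y Y) = { 'x' }
  PREDICT(Y → x) = { 'x' }

Conflict found: Predict set conflict for X: { '*' }
The grammar is NOT LL(1).

Answer: No. Predict set conflict for X: { '*' }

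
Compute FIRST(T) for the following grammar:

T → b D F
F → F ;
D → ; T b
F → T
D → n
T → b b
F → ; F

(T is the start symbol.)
To compute FIRST(T), examine every production with T on the left-hand side, reading each right-hand side left to right until a non-nullable symbol is reached.

From T → b D F:
  - b is a terminal: add 'b' and stop
From T → b b:
  - b is a terminal: add 'b' and stop

Collecting: FIRST(T) = { 'b' }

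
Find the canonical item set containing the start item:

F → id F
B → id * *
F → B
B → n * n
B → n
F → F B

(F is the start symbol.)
{ [B → . id * *], [B → . n * n], [B → . n], [F → . B], [F → . F B], [F → . id F], [F' → . F] }

First, augment the grammar with F' → F
I₀ = CLOSURE({ [F' → . F] }):
  [F' → . F] has the dot before F: add [F → . id F], [F → . B], [F → . F B]
  [F → . B] has the dot before B: add [B → . id * *], [B → . n * n], [B → . n]
No further items can be added.

I₀ = { [B → . id * *], [B → . n * n], [B → . n], [F → . B], [F → . F B], [F → . id F], [F' → . F] }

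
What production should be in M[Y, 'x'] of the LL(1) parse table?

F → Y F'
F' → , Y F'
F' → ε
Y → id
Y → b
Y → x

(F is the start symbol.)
Y → x

To find M[Y, 'x'], we find productions for Y where 'x' is in the predict set (PREDICT(N → α) = (FIRST(α) \ {ε}) ∪ (FOLLOW(N) if α ⇒* ε)).

Y → id: PREDICT = { 'id' }
Y → b: PREDICT = { 'b' }
Y → x: PREDICT = { 'x' }
  'x' is in predict set, so this production goes in M[Y, 'x']

M[Y, 'x'] = Y → x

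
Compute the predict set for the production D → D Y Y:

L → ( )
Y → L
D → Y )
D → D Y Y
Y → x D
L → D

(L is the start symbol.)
PREDICT(D → D Y Y) = (FIRST(RHS) \ {ε}) ∪ (FOLLOW(D) if ε ∈ FIRST(RHS), i.e. RHS ⇒* ε)
FIRST(D) = { '(', 'x' }
FIRST(D Y Y) = { '(', 'x' }
ε ∉ FIRST(D Y Y), so FOLLOW(D) is not added.
PREDICT(D → D Y Y) = { '(', 'x' }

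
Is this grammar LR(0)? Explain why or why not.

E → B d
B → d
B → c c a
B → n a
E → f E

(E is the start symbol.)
Augment with E' → E and build the canonical LR(0) collection (I0 = CLOSURE({[E' → . E]}), then GOTO on every symbol after a dot until no new states appear). It has 12 states:
  I0: { [B → . c c a], [B → . d], [B → . n a], [E → . B d], [E → . f E], [E' → . E] }  — shift
  I1: { [E → B . d] }  — shift
  I2: { [E' → E .] }  — accept
  I3: { [B → c . c a] }  — shift
  I4: { [B → d .] }  — reduce
  I5: { [B → . c c a], [B → . d], [B → . n a], [E → . B d], [E → . f E], [E → f . E] }  — shift
  I6: { [B → n . a] }  — shift
  I7: { [B → n a .] }  — reduce
  I8: { [E → f E .] }  — reduce
  I9: { [B → c c . a] }  — shift
  I10: { [B → c c a .] }  — reduce
  I11: { [E → B d .] }  — reduce

Every state is either a pure shift/goto state or contains exactly one complete item and nothing to shift — no conflicts. The grammar is LR(0).

Answer: Yes, the grammar is LR(0)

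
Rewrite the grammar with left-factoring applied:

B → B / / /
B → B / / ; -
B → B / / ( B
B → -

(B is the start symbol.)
Left-factoring transforms A → αβ₁ | αβ₂ into A → αA' and A' → β₁ | β₂
(α is the longest common prefix among the alternatives). Repeat until
no nonterminal has two alternatives with a common prefix.

Round 1: B has alternatives sharing prefix 'B / /'. Introduce B': B → B / / B'
  Add: B' → /
  Add: B' → ; -
  Add: B' → ( B

No remaining common prefixes — done.

Resulting grammar:
B → B / / B'
B' → /
B' → ; -
B' → ( B
B → -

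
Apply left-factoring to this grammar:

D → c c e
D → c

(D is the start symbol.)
Left-factoring transforms A → αβ₁ | αβ₂ into A → αA' and A' → β₁ | β₂
(α is the longest common prefix among the alternatives). Repeat until
no nonterminal has two alternatives with a common prefix.

Round 1: D has alternatives sharing prefix 'c'. Introduce D': D → c D'
  Add: D' → c e
  Add: D' → ε

No remaining common prefixes — done.

Resulting grammar:
D → c D'
D' → c e
D' → ε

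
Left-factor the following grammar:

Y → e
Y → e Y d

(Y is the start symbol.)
Left-factoring transforms A → αβ₁ | αβ₂ into A → αA' and A' → β₁ | β₂
(α is the longest common prefix among the alternatives). Repeat until
no nonterminal has two alternatives with a common prefix.

Round 1: Y has alternatives sharing prefix 'e'. Introduce Y': Y → e Y'
  Add: Y' → ε
  Add: Y' → Y d

No remaining common prefixes — done.

Resulting grammar:
Y → e Y'
Y' → ε
Y' → Y d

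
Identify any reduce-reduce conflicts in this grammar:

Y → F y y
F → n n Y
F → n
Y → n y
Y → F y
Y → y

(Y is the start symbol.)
No reduce-reduce conflicts

Augment with Y' → Y and build the canonical LR(0) collection (I0 = CLOSURE({[Y' → . Y]}), then GOTO on every symbol after a dot until no new states appear). It has 10 states:
  I0: { [F → . n n Y], [F → . n], [Y → . F y y], [Y → . F y], [Y → . n y], [Y → . y], [Y' → . Y] }  — shift
  I1: { [Y → F . y y], [Y → F . y] }  — shift
  I2: { [Y' → Y .] }  — accept
  I3: { [F → n . n Y], [F → n .], [Y → n . y] }  — shift, reduce
  I4: { [Y → y .] }  — reduce
  I5: { [F → . n n Y], [F → . n], [F → n n . Y], [Y → . F y y], [Y → . F y], [Y → . n y], [Y → . y] }  — shift
  I6: { [Y → n y .] }  — reduce
  I7: { [F → n n Y .] }  — reduce
  I8: { [Y → F y . y], [Y → F y .] }  — shift, reduce
  I9: { [Y → F y y .] }  — reduce

No state contains more than one complete item.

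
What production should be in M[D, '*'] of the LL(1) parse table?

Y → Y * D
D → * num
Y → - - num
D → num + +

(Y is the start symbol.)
To find M[D, '*'], we find productions for D where '*' is in the predict set (PREDICT(N → α) = (FIRST(α) \ {ε}) ∪ (FOLLOW(N) if α ⇒* ε)).

D → * num: PREDICT = { '*' }
  '*' is in predict set, so this production goes in M[D, '*']
D → num + +: PREDICT = { 'num' }

M[D, '*'] = D → * num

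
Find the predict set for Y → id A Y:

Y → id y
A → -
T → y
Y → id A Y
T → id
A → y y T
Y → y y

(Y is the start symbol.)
PREDICT(Y → id A Y) = (FIRST(RHS) \ {ε}) ∪ (FOLLOW(Y) if ε ∈ FIRST(RHS), i.e. RHS ⇒* ε)
FIRST(id A Y) = { 'id' }
ε ∉ FIRST(id A Y), so FOLLOW(Y) is not added.
PREDICT(Y → id A Y) = { 'id' }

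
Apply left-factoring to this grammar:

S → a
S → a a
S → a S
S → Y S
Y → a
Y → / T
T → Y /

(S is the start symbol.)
Left-factoring transforms A → αβ₁ | αβ₂ into A → αA' and A' → β₁ | β₂
(α is the longest common prefix among the alternatives). Repeat until
no nonterminal has two alternatives with a common prefix.

Round 1: S has alternatives sharing prefix 'a'. Introduce S': S → a S'
  Add: S' → ε
  Add: S' → a
  Add: S' → S

No remaining common prefixes — done.

Resulting grammar:
S → a S'
S' → ε
S' → a
S' → S
S → Y S
Y → a
Y → / T
T → Y /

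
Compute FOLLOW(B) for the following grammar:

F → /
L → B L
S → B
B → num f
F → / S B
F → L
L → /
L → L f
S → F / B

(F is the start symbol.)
To compute FOLLOW(B), find every occurrence of B on a right-hand side N → α B β: add FIRST(β) \ {ε}, and if β is empty or nullable also add FOLLOW(N). Iterate to a fixed point.

In L → B L: B is followed by L, add FIRST(L) \ {ε} = { '/', 'num' }
In S → B: B is at the end, add FOLLOW(S)
In F → / S B: B is at the end, add FOLLOW(F)
In S → F / B: B is at the end, add FOLLOW(S)

The FOLLOW sets referred to above (computed the same way, to a fixed point):
  FOLLOW(S) = { 'num' }
  FOLLOW(F) = { $, '/' }

Taking the union: FOLLOW(B) = { $, '/', 'num' }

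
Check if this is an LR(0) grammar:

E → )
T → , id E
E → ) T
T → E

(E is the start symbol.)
No. Shift-reduce conflict between [E → ) .] and [E → . )]

Augment with E' → E and build the canonical LR(0) collection (I0 = CLOSURE({[E' → . E]}), then GOTO on every symbol after a dot until no new states appear). It has 8 states:
  I0: { [E → . ) T], [E → . )], [E' → . E] }  — shift
  I1: { [E → ) . T], [E → ) .], [E → . ) T], [E → . )], [T → . , id E], [T → . E] }  — shift, reduce
  I2: { [E' → E .] }  — accept
  I3: { [T → , . id E] }  — shift
  I4: { [T → E .] }  — reduce
  I5: { [E → ) T .] }  — reduce
  I6: { [E → . ) T], [E → . )], [T → , id . E] }  — shift
  I7: { [T → , id E .] }  — reduce

Conflict in state I1:
  Shift-reduce conflict between [E → ) .] and [E → . )]
So the grammar is NOT LR(0).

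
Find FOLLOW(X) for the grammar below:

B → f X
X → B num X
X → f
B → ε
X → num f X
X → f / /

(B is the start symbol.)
To compute FOLLOW(X), find every occurrence of X on a right-hand side N → α X β: add FIRST(β) \ {ε}, and if β is empty or nullable also add FOLLOW(N). Iterate to a fixed point.

In B → f X: X is at the end, add FOLLOW(B)
In X → B num X: X is at the end; this adds FOLLOW(X) to itself — nothing new
In X → num f X: X is at the end; this adds FOLLOW(X) to itself — nothing new

The FOLLOW sets referred to above (computed the same way, to a fixed point):
  FOLLOW(B) = { $, 'num' }

Taking the union: FOLLOW(X) = { $, 'num' }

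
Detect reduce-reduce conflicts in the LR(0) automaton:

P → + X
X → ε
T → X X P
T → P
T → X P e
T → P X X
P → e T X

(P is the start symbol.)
Yes — I4: [T → P .] vs [X → .]

Augment with P' → P and build the canonical LR(0) collection (I0 = CLOSURE({[P' → . P]}), then GOTO on every symbol after a dot until no new states appear). It has 15 states:
  I0: { [P → . + X], [P → . e T X], [P' → . P] }  — shift
  I1: { [P → + . X], [X → .] }  — reduce
  I2: { [P' → P .] }  — accept
  I3: { [P → . + X], [P → . e T X], [P → e . T X], [T → . P X X], [T → . P], [T → . X P e], [T → . X X P], [X → .] }  — shift, reduce
  I4: { [T → P . X X], [T → P .], [X → .] }  — 2 reduces
  I5: { [P → e T . X], [X → .] }  — reduce
  I6: { [P → . + X], [P → . e T X], [T → X . P e], [T → X . X P], [X → .] }  — shift, reduce
  I7: { [T → X P . e] }  — shift
  I8: { [P → . + X], [P → . e T X], [T → X X . P] }  — shift
  I9: { [T → X X P .] }  — reduce
  I10: { [T → X P e .] }  — reduce
  I11: { [P → e T X .] }  — reduce
  I12: { [T → P X . X], [X → .] }  — reduce
  I13: { [T → P X X .] }  — reduce
  I14: { [P → + X .] }  — reduce

I4 contains complete items [T → P .], [X → .] — reduce-reduce conflict.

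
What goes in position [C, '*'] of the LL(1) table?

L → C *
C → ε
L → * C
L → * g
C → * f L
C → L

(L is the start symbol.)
C → ε, C → * f L, C → L

To find M[C, '*'], we find productions for C where '*' is in the predict set (PREDICT(N → α) = (FIRST(α) \ {ε}) ∪ (FOLLOW(N) if α ⇒* ε)).

Relevant sets:
  FIRST(L) = { '*' }
  FOLLOW(C) = { $, '*' }

C → ε: PREDICT = { $, '*' }
  '*' is in predict set, so this production goes in M[C, '*']
C → * f L: PREDICT = { '*' }
  '*' is in predict set, so this production goes in M[C, '*']
C → L: PREDICT = { '*' }
  '*' is in predict set, so this production goes in M[C, '*']

M[C, '*'] = C → ε, C → * f L, C → L  (a multiply-defined cell — the grammar is not LL(1))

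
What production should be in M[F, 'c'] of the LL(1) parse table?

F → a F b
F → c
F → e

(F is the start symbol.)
F → c

To find M[F, 'c'], we find productions for F where 'c' is in the predict set (PREDICT(N → α) = (FIRST(α) \ {ε}) ∪ (FOLLOW(N) if α ⇒* ε)).

F → a F b: PREDICT = { 'a' }
F → c: PREDICT = { 'c' }
  'c' is in predict set, so this production goes in M[F, 'c']
F → e: PREDICT = { 'e' }

M[F, 'c'] = F → c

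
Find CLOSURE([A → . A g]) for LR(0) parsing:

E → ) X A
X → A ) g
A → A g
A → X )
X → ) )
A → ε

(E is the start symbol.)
Start with: [A → . A g]
  [A → . A g] has the dot before A: add [A → . X )], [A → .]
  [A → . X )] has the dot before X: add [X → . A ) g], [X → . ) )]
No further items can be added.

CLOSURE = { [A → . A g], [A → . X )], [A → .], [X → . ) )], [X → . A ) g] }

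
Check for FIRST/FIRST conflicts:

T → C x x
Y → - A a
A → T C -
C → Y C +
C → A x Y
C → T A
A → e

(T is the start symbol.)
A FIRST/FIRST conflict occurs when two productions N → α and N → β for the same non-terminal have FIRST(α) ∩ FIRST(β) ≠ ∅ (with ε ∈ FIRST of a nullable right-hand side, so two nullable alternatives also conflict).

FIRST sets of the non-terminals at (or reachable through a nullable prefix from) the front of some alternative:
  FIRST(T) = { '-', 'e' }
  FIRST(Y) = { '-' }
  FIRST(A) = { '-', 'e' }

Productions for A:
  A → T C -: FIRST = { '-', 'e' }
  A → e: FIRST = { 'e' }
Productions for C:
  C → Y C +: FIRST = { '-' }
  C → A x Y: FIRST = { '-', 'e' }
  C → T A: FIRST = { '-', 'e' }
T, Y have only one production, so no FIRST/FIRST conflict is possible there.

Conflict for A: A → T C - and A → e
  Overlap: { 'e' }
Conflict for C: C → Y C + and C → A x Y
  Overlap: { '-' }
Conflict for C: C → Y C + and C → T A
  Overlap: { '-' }
Conflict for C: C → A x Y and C → T A
  Overlap: { '-', 'e' }

Answer: Yes. A → T C '-' / A → e on { 'e' }; C → Y C '+' / C → A x Y on { '-' }; C → Y C '+' / C → T A on { '-' }; C → A x Y / C → T A on { '-', 'e' }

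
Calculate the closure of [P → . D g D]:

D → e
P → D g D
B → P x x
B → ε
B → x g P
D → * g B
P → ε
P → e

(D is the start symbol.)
To compute CLOSURE, for each item [A → α.Bβ] where B is a non-terminal, add [B → .γ] for all productions B → γ; repeat for the newly added items until nothing changes.

Start with: [P → . D g D]
  [P → . D g D] has the dot before D: add [D → . e], [D → . * g B]
No further items can be added.

CLOSURE = { [D → . * g B], [D → . e], [P → . D g D] }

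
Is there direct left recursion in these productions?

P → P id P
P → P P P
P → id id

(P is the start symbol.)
Yes, P is left-recursive

Direct left recursion occurs when N → N α for some non-terminal N (the right-hand side begins with the left-hand side itself).

P → P id P: LEFT RECURSIVE (starts with P)
P → P P P: LEFT RECURSIVE (starts with P)
P → id id: starts with id

The grammar has direct left recursion on: P.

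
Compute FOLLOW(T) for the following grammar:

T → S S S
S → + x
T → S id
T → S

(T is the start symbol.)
T is the start symbol, so $ ∈ FOLLOW(T).
T does not occur on any right-hand side.

Taking the union: FOLLOW(T) = { $ }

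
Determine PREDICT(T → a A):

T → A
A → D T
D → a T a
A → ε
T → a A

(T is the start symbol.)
{ 'a' }

PREDICT(T → a A) = (FIRST(RHS) \ {ε}) ∪ (FOLLOW(T) if ε ∈ FIRST(RHS), i.e. RHS ⇒* ε)
FIRST(a A) = { 'a' }
ε ∉ FIRST(a A), so FOLLOW(T) is not added.
PREDICT(T → a A) = { 'a' }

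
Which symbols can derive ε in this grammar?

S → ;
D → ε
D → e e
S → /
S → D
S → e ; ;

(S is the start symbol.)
A non-terminal is nullable if it can derive ε (the empty string): either it has an ε-production, or it has a production whose right-hand side consists entirely of nullable non-terminals.

ε-productions: D → ε
So D is immediately nullable.
S → D: every symbol on the right is nullable, so S is nullable too.
Every non-terminal is now nullable.
Nullable = { 'D', 'S' }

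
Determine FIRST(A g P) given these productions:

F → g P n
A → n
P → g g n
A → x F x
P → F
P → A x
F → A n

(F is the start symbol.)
FIRST sets of the non-terminals involved (from the grammar, by fixed-point iteration):
  FIRST(A) = { 'n', 'x' }

To compute FIRST(A g P), process the symbols left to right:
Symbol A is a non-terminal. Add FIRST(A) \ {ε} = { 'n', 'x' }
A is not nullable (ε ∉ FIRST(A)), so stop here.
FIRST(A g P) = { 'n', 'x' }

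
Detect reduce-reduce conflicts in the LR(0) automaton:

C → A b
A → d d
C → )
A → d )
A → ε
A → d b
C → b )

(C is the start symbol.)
A reduce-reduce conflict occurs when an LR(0) state has two complete items [A → α .] and [B → β .] — both call for a reduction, and with no lookahead the parser cannot choose between them.

Augment with C' → C and build the canonical LR(0) collection (I0 = CLOSURE({[C' → . C]}), then GOTO on every symbol after a dot until no new states appear). It has 11 states:
  I0: { [A → . d )], [A → . d b], [A → . d d], [A → .], [C → . )], [C → . A b], [C → . b )], [C' → . C] }  — shift, reduce
  I1: { [C → ) .] }  — reduce
  I2: { [C → A . b] }  — shift
  I3: { [C' → C .] }  — accept
  I4: { [C → b . )] }  — shift
  I5: { [A → d . )], [A → d . b], [A → d . d] }  — shift
  I6: { [A → d ) .] }  — reduce
  I7: { [A → d b .] }  — reduce
  I8: { [A → d d .] }  — reduce
  I9: { [C → b ) .] }  — reduce
  I10: { [C → A b .] }  — reduce

No state contains more than one complete item.

Answer: No reduce-reduce conflicts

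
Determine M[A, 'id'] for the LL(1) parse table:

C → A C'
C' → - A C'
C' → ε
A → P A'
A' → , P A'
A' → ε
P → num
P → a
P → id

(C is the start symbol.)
A → P A'

To find M[A, 'id'], we find productions for A where 'id' is in the predict set (PREDICT(N → α) = (FIRST(α) \ {ε}) ∪ (FOLLOW(N) if α ⇒* ε)).

Relevant sets:
  FIRST(P) = { 'a', 'id', 'num' }

A → P A': PREDICT = { 'a', 'id', 'num' }
  'id' is in predict set, so this production goes in M[A, 'id']

M[A, 'id'] = A → P A'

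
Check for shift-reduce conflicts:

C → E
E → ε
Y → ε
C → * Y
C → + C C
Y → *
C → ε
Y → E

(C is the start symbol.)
A shift-reduce conflict occurs when an LR(0) state has both:
  - a complete (reduce) item [A → α .] (dot at the end), and
  - a shift item [B → β . c γ] (dot before a terminal).

Augment with C' → C and build the canonical LR(0) collection (I0 = CLOSURE({[C' → . C]}), then GOTO on every symbol after a dot until no new states appear). It has 10 states:
  I0: { [C → . * Y], [C → . + C C], [C → . E], [C → .], [C' → . C], [E → .] }  — shift, 2 reduces
  I1: { [C → * . Y], [E → .], [Y → . *], [Y → . E], [Y → .] }  — shift, 2 reduces
  I2: { [C → + . C C], [C → . * Y], [C → . + C C], [C → . E], [C → .], [E → .] }  — shift, 2 reduces
  I3: { [C' → C .] }  — accept
  I4: { [C → E .] }  — reduce
  I5: { [C → + C . C], [C → . * Y], [C → . + C C], [C → . E], [C → .], [E → .] }  — shift, 2 reduces
  I6: { [C → + C C .] }  — reduce
  I7: { [Y → * .] }  — reduce
  I8: { [Y → E .] }  — reduce
  I9: { [C → * Y .] }  — reduce

I0 contains reduce items [C → .], [E → .] and shift items [C → . * Y], [C → . + C C] — shift-reduce conflict.
I1 contains reduce items [E → .], [Y → .] and shift item [Y → . *] — shift-reduce conflict.
I2 contains reduce items [C → .], [E → .] and shift items [C → . * Y], [C → . + C C] — shift-reduce conflict.
I5 contains reduce items [C → .], [E → .] and shift items [C → . * Y], [C → . + C C] — shift-reduce conflict.

Answer: Yes — I0: [C → .] vs [C → . * Y]; I1: [E → .] vs [Y → . *]; I2: [C → .] vs [C → . * Y]; I5: [C → .] vs [C → . * Y]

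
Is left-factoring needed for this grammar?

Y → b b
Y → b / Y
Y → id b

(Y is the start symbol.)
Left-factoring is needed when two productions for the same non-terminal
share a common prefix on the right-hand side.

Productions for Y:
  Y → b b
  Y → b / Y
  Y → id b

Found common prefix 'b' in productions for Y

Answer: Yes, Y has productions with common prefix 'b'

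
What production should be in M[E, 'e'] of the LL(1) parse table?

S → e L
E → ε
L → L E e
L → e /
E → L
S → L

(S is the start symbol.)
E → ε, E → L

To find M[E, 'e'], we find productions for E where 'e' is in the predict set (PREDICT(N → α) = (FIRST(α) \ {ε}) ∪ (FOLLOW(N) if α ⇒* ε)).

Relevant sets:
  FIRST(L) = { 'e' }
  FOLLOW(E) = { 'e' }

E → ε: PREDICT = { 'e' }
  'e' is in predict set, so this production goes in M[E, 'e']
E → L: PREDICT = { 'e' }
  'e' is in predict set, so this production goes in M[E, 'e']

M[E, 'e'] = E → ε, E → L  (a multiply-defined cell — the grammar is not LL(1))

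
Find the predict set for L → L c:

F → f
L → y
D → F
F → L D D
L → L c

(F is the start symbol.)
{ 'y' }

PREDICT(L → L c) = (FIRST(RHS) \ {ε}) ∪ (FOLLOW(L) if ε ∈ FIRST(RHS), i.e. RHS ⇒* ε)
FIRST(L) = { 'y' }
FIRST(L c) = { 'y' }
ε ∉ FIRST(L c), so FOLLOW(L) is not added.
PREDICT(L → L c) = { 'y' }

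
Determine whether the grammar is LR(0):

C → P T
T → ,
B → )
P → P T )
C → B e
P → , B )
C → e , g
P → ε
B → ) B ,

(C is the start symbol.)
No. Shift-reduce conflict between [P → .] and [B → . )]

A grammar is LR(0) if no state in the canonical LR(0) collection has:
  - both a shift item (dot before a terminal) and a complete item (shift-reduce conflict), or
  - two or more complete items (reduce-reduce conflict; the accept item [C' → C .] counts as a complete item here).

Augment with C' → C and build the canonical LR(0) collection (I0 = CLOSURE({[C' → . C]}), then GOTO on every symbol after a dot until no new states appear). It has 17 states:
  I0: { [B → . ) B ,], [B → . )], [C → . B e], [C → . P T], [C → . e , g], [C' → . C], [P → . , B )], [P → . P T )], [P → .] }  — shift, reduce
  I1: { [B → ) . B ,], [B → ) .], [B → . ) B ,], [B → . )] }  — shift, reduce
  I2: { [B → . ) B ,], [B → . )], [P → , . B )] }  — shift
  I3: { [C → B . e] }  — shift
  I4: { [C' → C .] }  — accept
  I5: { [C → P . T], [P → P . T )], [T → . ,] }  — shift
  I6: { [C → e . , g] }  — shift
  I7: { [C → e , . g] }  — shift
  I8: { [C → e , g .] }  — reduce
  I9: { [T → , .] }  — reduce
  I10: { [C → P T .], [P → P T . )] }  — shift, reduce
  I11: { [P → P T ) .] }  — reduce
  I12: { [C → B e .] }  — reduce
  I13: { [P → , B . )] }  — shift
  I14: { [P → , B ) .] }  — reduce
  I15: { [B → ) B . ,] }  — shift
  I16: { [B → ) B , .] }  — reduce

Conflict in state I0:
  Shift-reduce conflict between [P → .] and [B → . )]
So the grammar is NOT LR(0).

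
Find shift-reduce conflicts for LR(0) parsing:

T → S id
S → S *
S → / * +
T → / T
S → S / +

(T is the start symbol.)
Augment with T' → T and build the canonical LR(0) collection (I0 = CLOSURE({[T' → . T]}), then GOTO on every symbol after a dot until no new states appear). It has 11 states:
  I0: { [S → . / * +], [S → . S *], [S → . S / +], [T → . / T], [T → . S id], [T' → . T] }  — shift
  I1: { [S → . / * +], [S → . S *], [S → . S / +], [S → / . * +], [T → . / T], [T → . S id], [T → / . T] }  — shift
  I2: { [S → S . *], [S → S . / +], [T → S . id] }  — shift
  I3: { [T' → T .] }  — accept
  I4: { [S → S * .] }  — reduce
  I5: { [S → S / . +] }  — shift
  I6: { [T → S id .] }  — reduce
  I7: { [S → S / + .] }  — reduce
  I8: { [S → / * . +] }  — shift
  I9: { [T → / T .] }  — reduce
  I10: { [S → / * + .] }  — reduce

No state contains both a complete item and a shift item.

Answer: No shift-reduce conflicts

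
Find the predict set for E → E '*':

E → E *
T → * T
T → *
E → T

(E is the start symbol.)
{ '*' }

PREDICT(E → E '*') = (FIRST(RHS) \ {ε}) ∪ (FOLLOW(E) if ε ∈ FIRST(RHS), i.e. RHS ⇒* ε)
FIRST(E) = { '*' }
FIRST(E '*') = { '*' }
ε ∉ FIRST(E '*'), so FOLLOW(E) is not added.
PREDICT(E → E '*') = { '*' }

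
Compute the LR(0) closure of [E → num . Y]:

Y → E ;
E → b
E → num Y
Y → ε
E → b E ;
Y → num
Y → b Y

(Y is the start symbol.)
{ [E → . b E ;], [E → . b], [E → . num Y], [E → num . Y], [Y → . E ;], [Y → . b Y], [Y → . num], [Y → .] }

Start with: [E → num . Y]
  [E → num . Y] has the dot before Y: add [Y → . E ;], [Y → .], [Y → . num], [Y → . b Y]
  [Y → . E ;] has the dot before E: add [E → . b], [E → . num Y], [E → . b E ;]
No further items can be added.

CLOSURE = { [E → . b E ;], [E → . b], [E → . num Y], [E → num . Y], [Y → . E ;], [Y → . b Y], [Y → . num], [Y → .] }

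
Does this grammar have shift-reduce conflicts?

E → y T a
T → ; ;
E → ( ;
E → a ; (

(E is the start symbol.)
No shift-reduce conflicts

A shift-reduce conflict occurs when an LR(0) state has both:
  - a complete (reduce) item [A → α .] (dot at the end), and
  - a shift item [B → β . c γ] (dot before a terminal).

Augment with E' → E and build the canonical LR(0) collection (I0 = CLOSURE({[E' → . E]}), then GOTO on every symbol after a dot until no new states appear). It has 12 states:
  I0: { [E → . ( ;], [E → . a ; (], [E → . y T a], [E' → . E] }  — shift
  I1: { [E → ( . ;] }  — shift
  I2: { [E' → E .] }  — accept
  I3: { [E → a . ; (] }  — shift
  I4: { [E → y . T a], [T → . ; ;] }  — shift
  I5: { [T → ; . ;] }  — shift
  I6: { [E → y T . a] }  — shift
  I7: { [E → y T a .] }  — reduce
  I8: { [T → ; ; .] }  — reduce
  I9: { [E → a ; . (] }  — shift
  I10: { [E → a ; ( .] }  — reduce
  I11: { [E → ( ; .] }  — reduce

No state contains both a complete item and a shift item.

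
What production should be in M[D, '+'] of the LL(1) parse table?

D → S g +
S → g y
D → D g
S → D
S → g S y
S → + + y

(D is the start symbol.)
To find M[D, '+'], we find productions for D where '+' is in the predict set (PREDICT(N → α) = (FIRST(α) \ {ε}) ∪ (FOLLOW(N) if α ⇒* ε)).

Relevant sets:
  FIRST(S) = { '+', 'g' }
  FIRST(D) = { '+', 'g' }

D → S g +: PREDICT = { '+', 'g' }
  '+' is in predict set, so this production goes in M[D, '+']
D → D g: PREDICT = { '+', 'g' }
  '+' is in predict set, so this production goes in M[D, '+']

M[D, '+'] = D → S g +, D → D g  (a multiply-defined cell — the grammar is not LL(1))

Answer: D → S g +, D → D g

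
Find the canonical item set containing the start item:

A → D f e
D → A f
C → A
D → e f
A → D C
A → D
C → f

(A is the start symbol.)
{ [A → . D C], [A → . D f e], [A → . D], [A' → . A], [D → . A f], [D → . e f] }

First, augment the grammar with A' → A
I₀ = CLOSURE({ [A' → . A] }):
  [A' → . A] has the dot before A: add [A → . D f e], [A → . D C], [A → . D]
  [A → . D f e] has the dot before D: add [D → . A f], [D → . e f]
No further items can be added.

I₀ = { [A → . D C], [A → . D f e], [A → . D], [A' → . A], [D → . A f], [D → . e f] }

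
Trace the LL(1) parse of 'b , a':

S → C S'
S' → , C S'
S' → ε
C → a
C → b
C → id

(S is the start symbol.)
Stack is shown with the top on the left.

Stack     Input    Action
-------------------------
S $       b , a $  output S → C S'
C S' $    b , a $  output C → b
b S' $    b , a $  match 'b'
S' $      , a $    output S' → , C S'
, C S' $  , a $    match ','
C S' $    a $      output C → a
a S' $    a $      match 'a'
S' $      $        output S' → ε
$         $        accept

The string is accepted.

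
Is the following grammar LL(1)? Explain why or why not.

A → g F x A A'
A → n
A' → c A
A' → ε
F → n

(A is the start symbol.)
A grammar is LL(1) if for each non-terminal N with multiple productions, the predict sets of those productions are pairwise disjoint, where PREDICT(N → α) = (FIRST(α) \ {ε}) ∪ (FOLLOW(N) if α ⇒* ε).

Relevant sets:
  FOLLOW(A') = { $, 'c' }

For A:
  PREDICT(A → g F x A A') = { 'g' }
  PREDICT(A → n) = { 'n' }
For A':
  PREDICT(A' → c A) = { 'c' }
  PREDICT(A' → ε) = { $, 'c' }
F has a single production, so nothing to check there.

Conflict found: Predict set conflict for A': { 'c' }
The grammar is NOT LL(1).

Answer: No. Predict set conflict for A': { 'c' }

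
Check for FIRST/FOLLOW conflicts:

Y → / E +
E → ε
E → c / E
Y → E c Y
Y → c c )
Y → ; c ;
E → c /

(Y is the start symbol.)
Yes. E → c '/' E with FOLLOW(E) on { 'c' }; E → c '/' with FOLLOW(E) on { 'c' }

A FIRST/FOLLOW conflict occurs when a non-terminal N has a nullable alternative N → β (β ⇒* ε) and another alternative N → α with FIRST(α) ∩ FOLLOW(N) ≠ ∅: on such a lookahead the parser cannot decide between expanding α and letting N vanish via β.

Nullable non-terminals: E.

E: nullable alternative(s) E → ε; FOLLOW(E) = { '+', 'c' }
  E → ε: FIRST \ {ε} = { } — this is the only nullable alternative, skip
  E → c / E: FIRST \ {ε} = { 'c' } — overlaps FOLLOW(E) on { 'c' }: CONFLICT
  E → c /: FIRST \ {ε} = { 'c' } — overlaps FOLLOW(E) on { 'c' }: CONFLICT

Y has no nullable alternative, so no FIRST/FOLLOW check is needed there.

So the grammar has 2 FIRST/FOLLOW conflicts (marked CONFLICT above).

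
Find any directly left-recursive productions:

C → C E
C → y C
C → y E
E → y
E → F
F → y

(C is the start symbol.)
C → C E: LEFT RECURSIVE (starts with C)
C → y C: starts with y
C → y E: starts with y
E → y: starts with y
E → F: starts with F
F → y: starts with y

The grammar has direct left recursion on: C.

Answer: Yes, C is left-recursive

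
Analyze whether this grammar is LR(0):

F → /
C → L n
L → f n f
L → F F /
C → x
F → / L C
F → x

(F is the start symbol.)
Augment with F' → F and build the canonical LR(0) collection (I0 = CLOSURE({[F' → . F]}), then GOTO on every symbol after a dot until no new states appear). It has 15 states:
  I0: { [F → . / L C], [F → . /], [F → . x], [F' → . F] }  — shift
  I1: { [F → . / L C], [F → . /], [F → . x], [F → / . L C], [F → / .], [L → . F F /], [L → . f n f] }  — shift, reduce
  I2: { [F' → F .] }  — accept
  I3: { [F → x .] }  — reduce
  I4: { [F → . / L C], [F → . /], [F → . x], [L → F . F /] }  — shift
  I5: { [C → . L n], [C → . x], [F → . / L C], [F → . /], [F → . x], [F → / L . C], [L → . F F /], [L → . f n f] }  — shift
  I6: { [L → f . n f] }  — shift
  I7: { [L → f n . f] }  — shift
  I8: { [L → f n f .] }  — reduce
  I9: { [F → / L C .] }  — reduce
  I10: { [C → L . n] }  — shift
  I11: { [C → x .], [F → x .] }  — 2 reduces
  I12: { [C → L n .] }  — reduce
  I13: { [L → F F . /] }  — shift
  I14: { [L → F F / .] }  — reduce

Conflict in state I1:
  Shift-reduce conflict between [F → / .] and [F → . /]
So the grammar is NOT LR(0).

Answer: No. Shift-reduce conflict between [F → / .] and [F → . /]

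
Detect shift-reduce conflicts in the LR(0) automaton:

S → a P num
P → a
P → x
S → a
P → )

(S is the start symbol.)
Yes — I2: [S → a .] vs [P → . )]

A shift-reduce conflict occurs when an LR(0) state has both:
  - a complete (reduce) item [A → α .] (dot at the end), and
  - a shift item [B → β . c γ] (dot before a terminal).

Augment with S' → S and build the canonical LR(0) collection (I0 = CLOSURE({[S' → . S]}), then GOTO on every symbol after a dot until no new states appear). It has 8 states:
  I0: { [S → . a P num], [S → . a], [S' → . S] }  — shift
  I1: { [S' → S .] }  — accept
  I2: { [P → . )], [P → . a], [P → . x], [S → a . P num], [S → a .] }  — shift, reduce
  I3: { [P → ) .] }  — reduce
  I4: { [S → a P . num] }  — shift
  I5: { [P → a .] }  — reduce
  I6: { [P → x .] }  — reduce
  I7: { [S → a P num .] }  — reduce

I2 contains reduce item [S → a .] and shift items [P → . )], [P → . a], [P → . x] — shift-reduce conflict.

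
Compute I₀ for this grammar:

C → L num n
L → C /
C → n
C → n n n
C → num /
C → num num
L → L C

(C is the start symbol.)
First, augment the grammar with C' → C
I₀ = CLOSURE({ [C' → . C] }):
  [C' → . C] has the dot before C: add [C → . L num n], [C → . n], [C → . n n n], [C → . num /], [C → . num num]
  [C → . L num n] has the dot before L: add [L → . C /], [L → . L C]
No further items can be added.

I₀ = { [C → . L num n], [C → . n n n], [C → . n], [C → . num /], [C → . num num], [C' → . C], [L → . C /], [L → . L C] }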